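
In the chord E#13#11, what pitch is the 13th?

Root of E#13#11 = E#. The 13th is a major 13th: E# up a major 13th → C##.

C##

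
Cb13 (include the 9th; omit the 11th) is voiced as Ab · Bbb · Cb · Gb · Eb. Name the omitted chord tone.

The full Cb13 chord is Cb, Eb, Gb, Bbb, Db, Ab.
Comparing with the voicing, the major 9th (9th) — Db — is absent.

Db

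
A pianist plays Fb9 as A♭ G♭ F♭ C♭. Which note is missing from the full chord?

The full Fb9 chord is F♭, A♭, C♭, E𝄫, G♭.
Comparing with the voicing, the minor 7th (7th) — E𝄫 — is absent.

E𝄫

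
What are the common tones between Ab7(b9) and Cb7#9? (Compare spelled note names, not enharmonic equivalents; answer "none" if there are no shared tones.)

Ab7(b9) = Ab, C, Eb, Gb, Bbb.
Cb7#9 = Cb, Eb, Gb, Bbb, D.
Shared: Eb, Gb, Bbb.

Eb – Gb – Bbb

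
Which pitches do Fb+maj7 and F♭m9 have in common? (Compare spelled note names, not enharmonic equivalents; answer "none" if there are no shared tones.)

Fb

Fb+maj7 = Fb, Ab, C, Eb.
F♭m9 = Fb, Abb, Cb, Ebb, Gb.
Shared: Fb.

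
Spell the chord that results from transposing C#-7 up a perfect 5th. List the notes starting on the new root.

G#  B  D#  F#

A perfect 5th up from C# is G#, so the new chord is G# minor seventh.
- root: G#
- minor 3rd: B
- perfect 5th: D#
- minor 7th: F#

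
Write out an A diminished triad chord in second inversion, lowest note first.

In root position, A diminished triad is A–C–E-flat.
Second inversion puts the fifth (E-flat) in the bass.

E-flat, A, C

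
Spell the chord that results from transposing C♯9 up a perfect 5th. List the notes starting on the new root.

G♯ – B♯ – D♯ – F♯ – A♯

Transposed root: C♯ → G♯ (perfect 5th up). So we spell G♯ dominant ninth:
root → G♯
3rd (major 3rd) → B♯
5th (perfect 5th) → D♯
7th (minor 7th) → F♯
9th (major 9th) → A♯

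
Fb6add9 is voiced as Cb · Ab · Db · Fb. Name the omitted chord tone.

Fb6add9 = Fb, Ab, Cb, Db, Gb. The voicing lacks the 9th (major 9th), Gb.

Gb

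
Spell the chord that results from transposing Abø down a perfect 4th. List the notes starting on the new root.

E♭, G♭, B𝄫, D♭

A perfect 4th down from A♭ is E♭, so the new chord is E♭ half-diminished seventh.
- root: E♭
- minor 3rd: G♭
- diminished 5th: B𝄫
- minor 7th: D♭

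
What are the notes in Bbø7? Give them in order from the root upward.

Bb, Db, Fb, Ab

Bbø7 is a half-diminished seventh built on Bb.
- root: Bb
- minor 3rd: Db
- diminished 5th: Fb
- minor 7th: Ab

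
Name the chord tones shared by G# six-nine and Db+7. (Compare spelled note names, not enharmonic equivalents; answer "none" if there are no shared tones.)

G# six-nine = G#, B#, D#, E#, A#.
Db+7 = Db, F, A, Cb.
Shared: none.

none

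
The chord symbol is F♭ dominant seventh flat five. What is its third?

A-flat

Root of F♭ dominant seventh flat five = F-flat. The 3rd is a major 3rd: F-flat up a major 3rd → A-flat.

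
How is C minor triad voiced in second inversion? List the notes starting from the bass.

In root position, C minor triad is C–E-flat–G.
Second inversion puts the fifth (G) in the bass.

G – C – E-flat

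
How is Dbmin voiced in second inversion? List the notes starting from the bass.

Dbmin = Db–Fb–Ab; second inversion → fifth (Ab) lowest.

Ab Db Fb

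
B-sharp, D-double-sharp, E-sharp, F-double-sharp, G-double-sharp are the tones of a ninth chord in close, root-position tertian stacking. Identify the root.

Stacking in thirds gives E-sharp – G-double-sharp – B-sharp – D-double-sharp – F-double-sharp, so E-sharp is the root — E-sharp major ninth.

E-sharp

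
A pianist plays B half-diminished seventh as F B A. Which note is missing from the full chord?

B half-diminished seventh = B, D, F, A. The voicing lacks the 3rd (minor 3rd), D.

D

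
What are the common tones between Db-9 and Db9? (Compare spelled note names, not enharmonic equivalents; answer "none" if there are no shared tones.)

D♭  A♭  C♭  E♭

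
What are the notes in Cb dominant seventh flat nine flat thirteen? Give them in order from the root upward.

Cb dominant seventh flat nine flat thirteen: dominant seventh flat nine flat thirteen on C♭.
- root: C♭
- major 3rd: E♭
- perfect 5th: G♭
- minor 7th: B𝄫
- minor 9th: D𝄫
- minor 13th: A𝄫

C♭  E♭  G♭  B𝄫  D𝄫  A𝄫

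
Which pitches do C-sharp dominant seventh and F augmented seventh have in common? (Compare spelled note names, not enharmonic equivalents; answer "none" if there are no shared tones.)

C-sharp dominant seventh = C-sharp, E-sharp, G-sharp, B.
F augmented seventh = F, A, C-sharp, E-flat.
Shared: C-sharp.

C-sharp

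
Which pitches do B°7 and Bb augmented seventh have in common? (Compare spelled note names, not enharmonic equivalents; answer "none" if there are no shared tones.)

D Ab

B°7: B D F Ab
Bb augmented seventh: Bb D F# Ab
Common to both → D, Ab.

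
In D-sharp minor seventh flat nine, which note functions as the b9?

E

Root of D-sharp minor seventh flat nine = D♯. The 9th is a minor 9th: D♯ up a minor 9th → E.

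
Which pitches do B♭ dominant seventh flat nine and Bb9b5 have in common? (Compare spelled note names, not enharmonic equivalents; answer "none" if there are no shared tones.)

Bb – D – Ab

B♭ dominant seventh flat nine = Bb, D, F, Ab, Cb.
Bb9b5 = Bb, D, Fb, Ab, C.
Shared: Bb, D, Ab.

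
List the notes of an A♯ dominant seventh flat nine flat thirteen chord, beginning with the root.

A♯ dominant seventh flat nine flat thirteen: dominant seventh flat nine flat thirteen on A♯.
Root: A♯
Major 3rd (3rd): C𝄪
Perfect 5th (5th): E♯
Minor 7th (7th): G♯
Minor 9th (9th): B
Minor 13th (13th): F♯

A♯, C𝄪, E♯, G♯, B, F♯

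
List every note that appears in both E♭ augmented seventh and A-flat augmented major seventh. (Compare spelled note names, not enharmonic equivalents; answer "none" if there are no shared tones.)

E♭ augmented seventh: E-flat G B D-flat
A-flat augmented major seventh: A-flat C E G
Common to both → G.

G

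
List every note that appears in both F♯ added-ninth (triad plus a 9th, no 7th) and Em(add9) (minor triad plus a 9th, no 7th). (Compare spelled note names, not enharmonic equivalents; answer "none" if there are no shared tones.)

F#

F♯ added-ninth: F# A# C# G#
Em(add9): E G B F#
Common to both → F#.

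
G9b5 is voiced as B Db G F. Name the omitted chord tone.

A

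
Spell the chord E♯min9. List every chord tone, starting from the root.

E♯min9: minor ninth on E♯.
E♯ — root
G♯ — minor 3rd
B♯ — perfect 5th
D♯ — minor 7th
F𝄪 — major 9th

E♯ – G♯ – B♯ – D♯ – F𝄪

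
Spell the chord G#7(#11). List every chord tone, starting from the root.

G#, B#, D#, F#, C##

Root G#, quality dominant seventh sharp eleven:
G# — root
B# — major 3rd
D# — perfect 5th
F# — minor 7th
C## — augmented 11th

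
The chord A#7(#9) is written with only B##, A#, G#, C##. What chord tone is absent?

A#7(#9) = A#, C##, E#, G#, B##. The voicing lacks the 5th (perfect 5th), E#.

E#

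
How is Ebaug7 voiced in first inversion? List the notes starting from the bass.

In root position, Ebaug7 is Eb–G–B–Db.
First inversion puts the third (G) in the bass.

G – B – Db – Eb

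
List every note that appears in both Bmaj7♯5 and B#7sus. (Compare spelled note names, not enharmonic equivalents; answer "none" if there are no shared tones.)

F## A#

Bmaj7♯5: B D# F## A#
B#7sus: B# E# F## A#
Common to both → F##, A#.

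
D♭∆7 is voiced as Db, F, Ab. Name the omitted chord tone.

C

The full D♭∆7 chord is Db, F, Ab, C.
Comparing with the voicing, the major 7th (7th) — C — is absent.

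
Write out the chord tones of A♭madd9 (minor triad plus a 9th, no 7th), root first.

Ab – Cb – Eb – Bb

Root Ab, quality minor added-ninth:
- root: Ab
- minor 3rd: Cb
- perfect 5th: Eb
- major 9th: Bb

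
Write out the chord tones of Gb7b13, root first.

Gb7b13 is a dominant seventh flat thirteen built on Gb.
Root: Gb
Major 3rd (3rd): Bb
Perfect 5th (5th): Db
Minor 7th (7th): Fb
Minor 13th (13th): Ebb

Gb, Bb, Db, Fb, Ebb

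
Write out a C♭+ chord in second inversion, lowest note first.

G Cb Eb

In root position, C♭+ is Cb–Eb–G.
Second inversion puts the fifth (G) in the bass.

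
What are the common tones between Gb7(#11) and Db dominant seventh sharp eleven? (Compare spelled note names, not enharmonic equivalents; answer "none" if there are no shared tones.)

Db

Gb7(#11) = Gb, Bb, Db, Fb, C.
Db dominant seventh sharp eleven = Db, F, Ab, Cb, G.
Shared: Db.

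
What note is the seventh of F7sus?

Root of F7sus = F. The 7th is a minor 7th: F up a minor 7th → Eb.

Eb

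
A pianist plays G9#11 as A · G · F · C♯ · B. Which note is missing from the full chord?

G9#11 = G, B, D, F, A, C♯. The voicing lacks the 5th (perfect 5th), D.

D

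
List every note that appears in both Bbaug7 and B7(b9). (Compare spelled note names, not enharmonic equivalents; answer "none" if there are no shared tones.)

F♯

Bbaug7 = B♭, D, F♯, A♭.
B7(b9) = B, D♯, F♯, A, C.
Shared: F♯.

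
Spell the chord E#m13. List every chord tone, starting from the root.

E#  G#  B#  D#  F##  A#  C##

E#m13 is a minor thirteenth built on E#.
- root: E#
- minor 3rd: G#
- perfect 5th: B#
- minor 7th: D#
- major 9th: F##
- perfect 11th: A#
- major 13th: C##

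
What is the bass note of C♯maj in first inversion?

C♯maj in root position is C#–E#–G#.
First inversion places the third in the bass, which is E#.

E#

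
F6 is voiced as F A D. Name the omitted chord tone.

C

The full F6 chord is F, A, C, D.
Comparing with the voicing, the perfect 5th (5th) — C — is absent.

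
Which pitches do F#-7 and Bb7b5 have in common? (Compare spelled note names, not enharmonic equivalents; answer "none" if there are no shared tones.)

F#-7: F# A C# E
Bb7b5: Bb D Fb Ab
Common to both → none.

none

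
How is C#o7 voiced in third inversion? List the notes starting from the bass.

In root position, C#o7 is C#–E–G–Bb.
Third inversion puts the seventh (Bb) in the bass.

Bb, C#, E, G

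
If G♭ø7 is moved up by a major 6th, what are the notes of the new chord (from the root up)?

A major 6th up from G♭ is E♭, so the new chord is E♭ half-diminished seventh.
root → E♭
3rd (minor 3rd) → G♭
5th (diminished 5th) → B𝄫
7th (minor 7th) → D♭

E♭, G♭, B𝄫, D♭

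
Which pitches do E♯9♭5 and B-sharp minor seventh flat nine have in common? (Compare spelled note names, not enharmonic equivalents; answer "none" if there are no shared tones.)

E♯9♭5: E♯ G𝄪 B D♯ F𝄪
B-sharp minor seventh flat nine: B♯ D♯ F𝄪 A♯ C♯
Common to both → D♯, F𝄪.

D♯ F𝄪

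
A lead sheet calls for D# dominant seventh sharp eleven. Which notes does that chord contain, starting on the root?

Root D-sharp, quality dominant seventh sharp eleven:
- root: D-sharp
- major 3rd: F-double-sharp
- perfect 5th: A-sharp
- minor 7th: C-sharp
- augmented 11th: G-double-sharp

D-sharp, F-double-sharp, A-sharp, C-sharp, G-double-sharp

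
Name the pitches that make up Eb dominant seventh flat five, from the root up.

Eb dominant seventh flat five is a dominant seventh flat five built on Eb.
- root: Eb
- major 3rd: G
- diminished 5th: Bbb
- minor 7th: Db

Eb – G – Bbb – Db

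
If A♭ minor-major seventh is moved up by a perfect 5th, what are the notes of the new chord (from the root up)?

E-flat – G-flat – B-flat – D

A-flat up a perfect 5th → E-flat. New chord: E-flat minor-major seventh.
root → E-flat
3rd (minor 3rd) → G-flat
5th (perfect 5th) → B-flat
7th (major 7th) → D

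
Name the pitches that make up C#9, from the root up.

Root C#, quality dominant ninth:
C# — root
E# — major 3rd
G# — perfect 5th
B — minor 7th
D# — major 9th

C# – E# – G# – B – D#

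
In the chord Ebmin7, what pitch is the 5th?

B♭

Ebmin7 is built on E♭; its 5th is a perfect 5th above the root.
A fifth above E uses the letter B, and the perfect 5th above E♭ is B♭.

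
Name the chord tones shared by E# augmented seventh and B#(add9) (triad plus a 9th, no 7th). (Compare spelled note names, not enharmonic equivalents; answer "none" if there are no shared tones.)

none

E# augmented seventh = E♯, G𝄪, B𝄪, D♯.
B#(add9) = B♯, D𝄪, F𝄪, C𝄪.
Shared: none.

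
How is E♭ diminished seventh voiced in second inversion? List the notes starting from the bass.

B-double-flat D-double-flat E-flat G-flat

E♭ diminished seventh = E-flat–G-flat–B-double-flat–D-double-flat; second inversion → fifth (B-double-flat) lowest.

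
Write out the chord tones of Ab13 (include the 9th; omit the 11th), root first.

Ab, C, Eb, Gb, Bb, F

Ab13 is a dominant thirteenth built on Ab.
Ab — root
C — major 3rd
Eb — perfect 5th
Gb — minor 7th
Bb — major 9th
F — major 13th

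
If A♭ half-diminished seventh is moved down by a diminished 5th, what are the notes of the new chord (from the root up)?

D, F, A-flat, C

A-flat down a diminished 5th → D. New chord: D half-diminished seventh.
D — root
F — minor 3rd
A-flat — diminished 5th
C — minor 7th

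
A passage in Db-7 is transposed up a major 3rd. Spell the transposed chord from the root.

F, A♭, C, E♭

Transposed root: D♭ → F (major 3rd up). So we spell F minor seventh:
F — root
A♭ — minor 3rd
C — perfect 5th
E♭ — minor 7th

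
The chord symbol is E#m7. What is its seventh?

E#m7 is built on E♯; its 7th is a minor 7th above the root.
A seventh above E uses the letter D, and the minor 7th above E♯ is D♯.

D♯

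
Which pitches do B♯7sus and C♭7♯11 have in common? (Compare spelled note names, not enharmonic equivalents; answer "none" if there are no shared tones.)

none

B♯7sus = B#, E#, F##, A#.
C♭7♯11 = Cb, Eb, Gb, Bbb, F.
Shared: none.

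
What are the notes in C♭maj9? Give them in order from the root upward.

Cb, Eb, Gb, Bb, Db

C♭maj9 is a major ninth built on Cb.
- root: Cb
- major 3rd: Eb
- perfect 5th: Gb
- major 7th: Bb
- major 9th: Db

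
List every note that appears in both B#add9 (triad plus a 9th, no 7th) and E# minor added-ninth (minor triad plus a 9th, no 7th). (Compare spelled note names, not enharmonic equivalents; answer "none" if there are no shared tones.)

B#, F##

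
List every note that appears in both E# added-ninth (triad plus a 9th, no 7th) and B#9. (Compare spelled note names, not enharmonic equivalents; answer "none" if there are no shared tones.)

B#, F##

E# added-ninth = E#, G##, B#, F##.
B#9 = B#, D##, F##, A#, C##.
Shared: B#, F##.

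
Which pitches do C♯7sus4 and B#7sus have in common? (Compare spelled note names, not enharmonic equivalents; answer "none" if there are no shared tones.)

C♯7sus4 = C♯, F♯, G♯, B.
B#7sus = B♯, E♯, F𝄪, A♯.
Shared: none.

none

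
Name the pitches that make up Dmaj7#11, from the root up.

Dmaj7#11: major seventh sharp eleven on D.
D — root
F♯ — major 3rd
A — perfect 5th
C♯ — major 7th
G♯ — augmented 11th

D  F♯  A  C♯  G♯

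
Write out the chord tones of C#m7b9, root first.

Root C#, quality minor seventh flat nine:
- root: C#
- minor 3rd: E
- perfect 5th: G#
- minor 7th: B
- minor 9th: D

C# E G# B D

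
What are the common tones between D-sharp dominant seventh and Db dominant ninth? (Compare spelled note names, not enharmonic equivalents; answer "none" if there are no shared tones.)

none

D-sharp dominant seventh: D# F## A# C#
Db dominant ninth: Db F Ab Cb Eb
Common to both → none.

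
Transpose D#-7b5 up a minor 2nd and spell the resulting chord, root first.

E, G, Bb, D

Transposed root: D# → E (minor 2nd up). So we spell E half-diminished seventh:
root → E
3rd (minor 3rd) → G
5th (diminished 5th) → Bb
7th (minor 7th) → D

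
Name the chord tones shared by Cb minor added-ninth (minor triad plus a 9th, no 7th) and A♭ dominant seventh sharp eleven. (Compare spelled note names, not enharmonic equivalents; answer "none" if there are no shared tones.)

Cb minor added-ninth: C-flat E-double-flat G-flat D-flat
A♭ dominant seventh sharp eleven: A-flat C E-flat G-flat D
Common to both → G-flat.

G-flat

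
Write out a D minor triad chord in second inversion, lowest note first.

D minor triad = D–F–A; second inversion → fifth (A) lowest.

A, D, F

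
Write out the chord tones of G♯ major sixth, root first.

G♯ major sixth is a major sixth built on G-sharp.
Root: G-sharp
Major 3rd (3rd): B-sharp
Perfect 5th (5th): D-sharp
Major 6th (6th): E-sharp

G-sharp  B-sharp  D-sharp  E-sharp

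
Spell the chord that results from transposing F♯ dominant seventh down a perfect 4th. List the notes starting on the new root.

C♯ – E♯ – G♯ – B

A perfect 4th down from F♯ is C♯, so the new chord is C♯ dominant seventh.
root → C♯
3rd (major 3rd) → E♯
5th (perfect 5th) → G♯
7th (minor 7th) → B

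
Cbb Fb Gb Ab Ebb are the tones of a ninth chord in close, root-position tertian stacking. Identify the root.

Fb

Stacking in thirds gives Fb – Ab – Cbb – Ebb – Gb, so Fb is the root — Fb dominant ninth flat five.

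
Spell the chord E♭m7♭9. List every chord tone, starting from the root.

E♭m7♭9 is a minor seventh flat nine built on Eb.
- root: Eb
- minor 3rd: Gb
- perfect 5th: Bb
- minor 7th: Db
- minor 9th: Fb

Eb  Gb  Bb  Db  Fb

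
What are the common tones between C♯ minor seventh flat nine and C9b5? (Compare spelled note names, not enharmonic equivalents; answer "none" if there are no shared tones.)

C♯ minor seventh flat nine = C♯, E, G♯, B, D.
C9b5 = C, E, G♭, B♭, D.
Shared: E, D.

E  D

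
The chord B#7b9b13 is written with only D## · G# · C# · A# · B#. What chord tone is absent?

B#7b9b13 = B#, D##, F##, A#, C#, G#. The voicing lacks the 5th (perfect 5th), F##.

F##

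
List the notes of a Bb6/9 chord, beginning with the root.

Bb – D – F – G – C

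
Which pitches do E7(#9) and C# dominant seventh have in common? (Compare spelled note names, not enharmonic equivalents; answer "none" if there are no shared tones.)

G# B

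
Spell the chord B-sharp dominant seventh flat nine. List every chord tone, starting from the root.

Root B#, quality dominant seventh flat nine:
Root: B#
Major 3rd (3rd): D##
Perfect 5th (5th): F##
Minor 7th (7th): A#
Minor 9th (9th): C#

B# D## F## A# C#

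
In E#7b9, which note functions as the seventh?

D#

E#7b9 is built on E#; its 7th is a minor 7th above the root.
A seventh above E uses the letter D, and the minor 7th above E# is D#.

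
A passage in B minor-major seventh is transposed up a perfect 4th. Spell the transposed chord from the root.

E, G, B, D-sharp

B up a perfect 4th → E. New chord: E minor-major seventh.
root → E
3rd (minor 3rd) → G
5th (perfect 5th) → B
7th (major 7th) → D-sharp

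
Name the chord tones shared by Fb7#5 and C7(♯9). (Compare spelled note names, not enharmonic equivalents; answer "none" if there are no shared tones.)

C

Fb7#5: Fb Ab C Ebb
C7(♯9): C E G Bb D#
Common to both → C.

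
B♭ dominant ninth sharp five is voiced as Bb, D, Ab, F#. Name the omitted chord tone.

B♭ dominant ninth sharp five = Bb, D, F#, Ab, C. The voicing lacks the 9th (major 9th), C.

C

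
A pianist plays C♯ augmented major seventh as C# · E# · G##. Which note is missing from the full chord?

B#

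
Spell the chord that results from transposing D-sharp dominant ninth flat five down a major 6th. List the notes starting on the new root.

F# – A# – C – E – G#

A major 6th down from D# is F#, so the new chord is F# dominant ninth flat five.
Root: F#
Major 3rd (3rd): A#
Diminished 5th (5th): C
Minor 7th (7th): E
Major 9th (9th): G#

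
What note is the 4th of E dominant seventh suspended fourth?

A

Root of E dominant seventh suspended fourth = E. The 4th is a perfect 4th: E up a perfect 4th → A.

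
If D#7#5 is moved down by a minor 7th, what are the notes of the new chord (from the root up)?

D# down a minor 7th → E#. New chord: E# augmented seventh.
root → E#
3rd (major 3rd) → G##
5th (augmented 5th) → B##
7th (minor 7th) → D#

E# G## B## D#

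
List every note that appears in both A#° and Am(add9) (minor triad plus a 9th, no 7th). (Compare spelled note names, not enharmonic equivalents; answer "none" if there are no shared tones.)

E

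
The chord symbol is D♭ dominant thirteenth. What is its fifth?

D♭ dominant thirteenth is built on Db; its 5th is a perfect 5th above the root.
A fifth above D uses the letter A, and the perfect 5th above Db is Ab.

Ab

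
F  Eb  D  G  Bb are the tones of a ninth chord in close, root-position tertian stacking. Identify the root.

Stacking in thirds gives Eb – G – Bb – D – F, so Eb is the root — Eb major ninth.

Eb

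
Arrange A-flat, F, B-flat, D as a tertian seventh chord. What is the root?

Stacking in thirds gives B-flat – D – F – A-flat, so B-flat is the root — B-flat dominant seventh.

B-flat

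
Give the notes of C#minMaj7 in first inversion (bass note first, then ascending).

E  G♯  B♯  C♯

C#minMaj7 = C♯–E–G♯–B♯; first inversion → third (E) lowest.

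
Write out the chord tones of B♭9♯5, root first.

B♭9♯5: dominant ninth sharp five on B♭.
Root: B♭
Major 3rd (3rd): D
Augmented 5th (5th): F♯
Minor 7th (7th): A♭
Major 9th (9th): C

B♭, D, F♯, A♭, C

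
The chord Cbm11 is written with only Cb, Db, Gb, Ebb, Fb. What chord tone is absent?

The full Cbm11 chord is Cb, Ebb, Gb, Bbb, Db, Fb.
Comparing with the voicing, the minor 7th (7th) — Bbb — is absent.

Bbb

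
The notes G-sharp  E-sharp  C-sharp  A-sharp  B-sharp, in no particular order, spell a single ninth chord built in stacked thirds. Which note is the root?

A-sharp

Arranged so that each adjacent pair is a third by letter name: A-sharp – C-sharp – E-sharp – G-sharp – B-sharp.
The bottom of that stack, A-sharp, is the root (this is A-sharp minor ninth).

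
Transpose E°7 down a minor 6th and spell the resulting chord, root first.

Transposed root: E → G# (minor 6th down). So we spell G# diminished seventh:
root → G#
3rd (minor 3rd) → B
5th (diminished 5th) → D
7th (diminished 7th) → F

G# – B – D – F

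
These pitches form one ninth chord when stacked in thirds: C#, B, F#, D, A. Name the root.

B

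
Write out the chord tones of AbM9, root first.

Root Ab, quality major ninth:
root → Ab
3rd (major 3rd) → C
5th (perfect 5th) → Eb
7th (major 7th) → G
9th (major 9th) → Bb

Ab, C, Eb, G, Bb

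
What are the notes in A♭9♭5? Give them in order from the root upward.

A♭9♭5 is a dominant ninth flat five built on A♭.
root → A♭
3rd (major 3rd) → C
5th (diminished 5th) → E𝄫
7th (minor 7th) → G♭
9th (major 9th) → B♭

A♭ C E𝄫 G♭ B♭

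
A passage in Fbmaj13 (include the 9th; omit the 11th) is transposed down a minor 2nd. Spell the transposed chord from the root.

F♭ down a minor 2nd → E♭. New chord: E♭ major thirteenth.
Root: E♭
Major 3rd (3rd): G
Perfect 5th (5th): B♭
Major 7th (7th): D
Major 9th (9th): F
Major 13th (13th): C

E♭, G, B♭, D, F, C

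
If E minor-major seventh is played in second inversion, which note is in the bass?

E minor-major seventh in root position is E–G–B–D-sharp.
Second inversion places the fifth in the bass, which is B.

B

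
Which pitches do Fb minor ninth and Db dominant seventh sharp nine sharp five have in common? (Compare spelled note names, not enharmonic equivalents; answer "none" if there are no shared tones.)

C-flat

Fb minor ninth = F-flat, A-double-flat, C-flat, E-double-flat, G-flat.
Db dominant seventh sharp nine sharp five = D-flat, F, A, C-flat, E.
Shared: C-flat.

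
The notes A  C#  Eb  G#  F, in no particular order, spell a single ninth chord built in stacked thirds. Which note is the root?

F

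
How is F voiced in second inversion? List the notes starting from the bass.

F = F–A–C; second inversion → fifth (C) lowest.

C  F  A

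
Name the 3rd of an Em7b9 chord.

Em7b9 is built on E; its 3rd is a minor 3rd above the root.
A third above E uses the letter G, and the minor 3rd above E is G.

G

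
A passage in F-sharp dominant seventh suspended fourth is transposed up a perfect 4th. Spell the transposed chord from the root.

B  E  F#  A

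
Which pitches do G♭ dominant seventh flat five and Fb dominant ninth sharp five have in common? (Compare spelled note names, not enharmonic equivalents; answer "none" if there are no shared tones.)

G♭ dominant seventh flat five = G-flat, B-flat, D-double-flat, F-flat.
Fb dominant ninth sharp five = F-flat, A-flat, C, E-double-flat, G-flat.
Shared: G-flat, F-flat.

G-flat  F-flat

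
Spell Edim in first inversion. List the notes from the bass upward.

G  Bb  E

Edim = E–G–Bb; first inversion → third (G) lowest.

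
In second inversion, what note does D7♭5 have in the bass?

D7♭5 in root position is D–F#–Ab–C.
Second inversion places the fifth in the bass, which is Ab.

Ab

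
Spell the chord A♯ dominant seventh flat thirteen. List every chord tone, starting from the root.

Root A-sharp, quality dominant seventh flat thirteen:
Root: A-sharp
Major 3rd (3rd): C-double-sharp
Perfect 5th (5th): E-sharp
Minor 7th (7th): G-sharp
Minor 13th (13th): F-sharp

A-sharp C-double-sharp E-sharp G-sharp F-sharp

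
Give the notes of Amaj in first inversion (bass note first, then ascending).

In root position, Amaj is A–C♯–E.
First inversion puts the third (C♯) in the bass.

C♯, E, A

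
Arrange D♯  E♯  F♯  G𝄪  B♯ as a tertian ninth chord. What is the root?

Stacking in thirds gives E♯ – G𝄪 – B♯ – D♯ – F♯, so E♯ is the root — E♯ dominant seventh flat nine.

E♯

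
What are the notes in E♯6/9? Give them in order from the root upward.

E#, G##, B#, C##, F##

Root E#, quality six-nine:
- root: E#
- major 3rd: G##
- perfect 5th: B#
- major 6th: C##
- major 9th: F##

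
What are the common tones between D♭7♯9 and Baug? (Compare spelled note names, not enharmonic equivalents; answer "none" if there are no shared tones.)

none

D♭7♯9: Db F Ab Cb E
Baug: B D# F##
Common to both → none.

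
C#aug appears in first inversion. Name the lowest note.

C#aug in root position is C#–E#–G##.
First inversion places the third in the bass, which is E#.

E#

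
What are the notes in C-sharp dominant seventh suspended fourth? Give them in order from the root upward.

C# – F# – G# – B

Root C#, quality dominant seventh suspended fourth:
root → C#
4th (perfect 4th) → F#
5th (perfect 5th) → G#
7th (minor 7th) → B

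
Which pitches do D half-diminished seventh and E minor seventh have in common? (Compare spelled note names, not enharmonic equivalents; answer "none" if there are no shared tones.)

D half-diminished seventh = D, F, A-flat, C.
E minor seventh = E, G, B, D.
Shared: D.

D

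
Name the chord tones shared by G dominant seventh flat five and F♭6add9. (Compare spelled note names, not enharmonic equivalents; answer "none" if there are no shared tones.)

D♭

G dominant seventh flat five: G B D♭ F
F♭6add9: F♭ A♭ C♭ D♭ G♭
Common to both → D♭.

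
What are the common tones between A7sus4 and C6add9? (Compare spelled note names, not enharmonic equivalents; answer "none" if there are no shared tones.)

A7sus4: A D E G
C6add9: C E G A D
Common to both → A, D, E, G.

A – D – E – G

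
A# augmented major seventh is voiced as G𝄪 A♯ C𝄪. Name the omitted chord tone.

E𝄪

The full A# augmented major seventh chord is A♯, C𝄪, E𝄪, G𝄪.
Comparing with the voicing, the augmented 5th (5th) — E𝄪 — is absent.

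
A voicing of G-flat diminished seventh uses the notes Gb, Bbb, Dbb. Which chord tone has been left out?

Fbb

The full G-flat diminished seventh chord is Gb, Bbb, Dbb, Fbb.
Comparing with the voicing, the diminished 7th (7th) — Fbb — is absent.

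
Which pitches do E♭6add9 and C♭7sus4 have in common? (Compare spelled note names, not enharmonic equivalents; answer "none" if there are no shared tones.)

E♭6add9: Eb G Bb C F
C♭7sus4: Cb Fb Gb Bbb
Common to both → none.

none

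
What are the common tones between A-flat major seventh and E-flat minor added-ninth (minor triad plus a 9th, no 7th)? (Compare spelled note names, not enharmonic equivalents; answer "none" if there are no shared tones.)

Eb

A-flat major seventh = Ab, C, Eb, G.
E-flat minor added-ninth = Eb, Gb, Bb, F.
Shared: Eb.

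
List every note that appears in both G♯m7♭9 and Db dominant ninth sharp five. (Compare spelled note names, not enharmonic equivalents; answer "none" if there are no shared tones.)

A

G♯m7♭9 = G♯, B, D♯, F♯, A.
Db dominant ninth sharp five = D♭, F, A, C♭, E♭.
Shared: A.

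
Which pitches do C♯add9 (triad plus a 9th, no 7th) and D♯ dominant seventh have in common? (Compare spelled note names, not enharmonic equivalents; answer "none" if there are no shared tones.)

C# – D#

C♯add9: C# E# G# D#
D♯ dominant seventh: D# F## A# C#
Common to both → C#, D#.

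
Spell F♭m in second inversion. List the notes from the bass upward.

In root position, F♭m is Fb–Abb–Cb.
Second inversion puts the fifth (Cb) in the bass.

Cb  Fb  Abb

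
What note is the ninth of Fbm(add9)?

Gb

Fbm(add9) is built on Fb; its 9th is a major 9th above the root.
A second above F uses the letter G, and the major 9th above Fb is Gb.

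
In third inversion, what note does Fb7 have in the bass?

Ebb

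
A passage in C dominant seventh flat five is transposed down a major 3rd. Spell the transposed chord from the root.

A-flat, C, E-double-flat, G-flat

A major 3rd down from C is A-flat, so the new chord is A-flat dominant seventh flat five.
A-flat — root
C — major 3rd
E-double-flat — diminished 5th
G-flat — minor 7th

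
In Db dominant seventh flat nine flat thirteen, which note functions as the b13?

Db dominant seventh flat nine flat thirteen is built on D-flat; its 13th is a minor 13th above the root.
A sixth above D uses the letter B, and the minor 13th above D-flat is B-double-flat.

B-double-flat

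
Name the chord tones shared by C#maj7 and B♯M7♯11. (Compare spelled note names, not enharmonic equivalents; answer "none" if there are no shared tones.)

B#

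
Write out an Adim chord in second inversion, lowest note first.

Eb, A, C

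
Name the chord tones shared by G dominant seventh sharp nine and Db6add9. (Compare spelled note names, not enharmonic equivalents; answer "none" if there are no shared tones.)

F

G dominant seventh sharp nine: G B D F A#
Db6add9: Db F Ab Bb Eb
Common to both → F.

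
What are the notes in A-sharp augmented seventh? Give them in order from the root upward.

A-sharp augmented seventh: augmented seventh on A-sharp.
A-sharp — root
C-double-sharp — major 3rd
E-double-sharp — augmented 5th
G-sharp — minor 7th

A-sharp – C-double-sharp – E-double-sharp – G-sharp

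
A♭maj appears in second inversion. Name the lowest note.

Eb

A♭maj in root position is Ab–C–Eb.
Second inversion places the fifth in the bass, which is Eb.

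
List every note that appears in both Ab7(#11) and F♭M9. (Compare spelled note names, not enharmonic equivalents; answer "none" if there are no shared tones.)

Ab7(#11): Ab C Eb Gb D
F♭M9: Fb Ab Cb Eb Gb
Common to both → Ab, Eb, Gb.

Ab Eb Gb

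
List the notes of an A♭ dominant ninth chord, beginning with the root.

A♭ dominant ninth: dominant ninth on A-flat.
root → A-flat
3rd (major 3rd) → C
5th (perfect 5th) → E-flat
7th (minor 7th) → G-flat
9th (major 9th) → B-flat

A-flat, C, E-flat, G-flat, B-flat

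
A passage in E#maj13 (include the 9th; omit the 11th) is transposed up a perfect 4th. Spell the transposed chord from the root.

A♯  C𝄪  E♯  G𝄪  B♯  F𝄪

A perfect 4th up from E♯ is A♯, so the new chord is A♯ major thirteenth.
Root: A♯
Major 3rd (3rd): C𝄪
Perfect 5th (5th): E♯
Major 7th (7th): G𝄪
Major 9th (9th): B♯
Major 13th (13th): F𝄪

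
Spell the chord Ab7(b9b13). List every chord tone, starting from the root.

Ab7(b9b13): dominant seventh flat nine flat thirteen on Ab.
Ab — root
C — major 3rd
Eb — perfect 5th
Gb — minor 7th
Bbb — minor 9th
Fb — minor 13th

Ab – C – Eb – Gb – Bbb – Fb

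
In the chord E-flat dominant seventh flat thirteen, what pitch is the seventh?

Db

Root of E-flat dominant seventh flat thirteen = Eb. The 7th is a minor 7th: Eb up a minor 7th → Db.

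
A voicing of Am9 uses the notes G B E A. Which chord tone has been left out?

C

The full Am9 chord is A, C, E, G, B.
Comparing with the voicing, the minor 3rd (3rd) — C — is absent.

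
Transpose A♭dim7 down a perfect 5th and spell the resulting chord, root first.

Db – Fb – Abb – Cbb

Ab down a perfect 5th → Db. New chord: Db diminished seventh.
Root: Db
Minor 3rd (3rd): Fb
Diminished 5th (5th): Abb
Diminished 7th (7th): Cbb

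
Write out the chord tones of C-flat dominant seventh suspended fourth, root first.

C-flat dominant seventh suspended fourth: dominant seventh suspended fourth on C-flat.
C-flat — root
F-flat — perfect 4th
G-flat — perfect 5th
B-double-flat — minor 7th

C-flat  F-flat  G-flat  B-double-flat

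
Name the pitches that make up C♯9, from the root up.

C#  E#  G#  B  D#

C♯9: dominant ninth on C#.
Root: C#
Major 3rd (3rd): E#
Perfect 5th (5th): G#
Minor 7th (7th): B
Major 9th (9th): D#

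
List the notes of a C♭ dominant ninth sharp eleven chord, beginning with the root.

C♭ dominant ninth sharp eleven is a dominant ninth sharp eleven built on Cb.
Cb — root
Eb — major 3rd
Gb — perfect 5th
Bbb — minor 7th
Db — major 9th
F — augmented 11th

Cb, Eb, Gb, Bbb, Db, F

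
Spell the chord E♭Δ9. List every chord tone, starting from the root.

E♭Δ9 is a major ninth built on Eb.
Eb — root
G — major 3rd
Bb — perfect 5th
D — major 7th
F — major 9th

Eb, G, Bb, D, F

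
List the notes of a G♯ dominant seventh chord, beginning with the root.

G-sharp, B-sharp, D-sharp, F-sharp

G♯ dominant seventh is a dominant seventh built on G-sharp.
- root: G-sharp
- major 3rd: B-sharp
- perfect 5th: D-sharp
- minor 7th: F-sharp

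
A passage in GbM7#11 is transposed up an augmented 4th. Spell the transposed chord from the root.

C – E – G – B – F#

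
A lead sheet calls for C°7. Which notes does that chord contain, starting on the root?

C°7: diminished seventh on C.
Root: C
Minor 3rd (3rd): Eb
Diminished 5th (5th): Gb
Diminished 7th (7th): Bbb

C  Eb  Gb  Bbb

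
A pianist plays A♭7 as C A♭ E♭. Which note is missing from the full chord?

A♭7 = A♭, C, E♭, G♭. The voicing lacks the 7th (minor 7th), G♭.

G♭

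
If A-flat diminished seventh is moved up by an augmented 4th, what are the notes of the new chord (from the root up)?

Ab up an augmented 4th → D. New chord: D diminished seventh.
D — root
F — minor 3rd
Ab — diminished 5th
Cb — diminished 7th

D F Ab Cb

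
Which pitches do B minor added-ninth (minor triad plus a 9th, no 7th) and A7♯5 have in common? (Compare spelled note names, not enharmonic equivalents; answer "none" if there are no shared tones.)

B minor added-ninth = B, D, F#, C#.
A7♯5 = A, C#, E#, G.
Shared: C#.

C#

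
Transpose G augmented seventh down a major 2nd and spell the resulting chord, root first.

F, A, C#, Eb

A major 2nd down from G is F, so the new chord is F augmented seventh.
- root: F
- major 3rd: A
- augmented 5th: C#
- minor 7th: Eb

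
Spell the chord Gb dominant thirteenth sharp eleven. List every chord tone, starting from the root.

G-flat, B-flat, D-flat, F-flat, A-flat, C, E-flat

Gb dominant thirteenth sharp eleven is a dominant thirteenth sharp eleven built on G-flat.
G-flat — root
B-flat — major 3rd
D-flat — perfect 5th
F-flat — minor 7th
A-flat — major 9th
C — augmented 11th
E-flat — major 13th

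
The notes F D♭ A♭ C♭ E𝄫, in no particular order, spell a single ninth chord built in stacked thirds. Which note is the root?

Arranged so that each adjacent pair is a third by letter name: D♭ – F – A♭ – C♭ – E𝄫.
The bottom of that stack, D♭, is the root (this is D♭ dominant seventh flat nine).

D♭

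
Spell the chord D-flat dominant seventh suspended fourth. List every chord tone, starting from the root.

D-flat G-flat A-flat C-flat

D-flat dominant seventh suspended fourth: dominant seventh suspended fourth on D-flat.
root → D-flat
4th (perfect 4th) → G-flat
5th (perfect 5th) → A-flat
7th (minor 7th) → C-flat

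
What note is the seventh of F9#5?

Root of F9#5 = F. The 7th is a minor 7th: F up a minor 7th → Eb.

Eb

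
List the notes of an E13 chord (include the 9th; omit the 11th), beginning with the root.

E13 is a dominant thirteenth built on E.
Root: E
Major 3rd (3rd): G#
Perfect 5th (5th): B
Minor 7th (7th): D
Major 9th (9th): F#
Major 13th (13th): C#

E, G#, B, D, F#, C#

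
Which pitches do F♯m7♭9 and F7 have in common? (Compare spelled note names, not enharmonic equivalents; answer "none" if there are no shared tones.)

A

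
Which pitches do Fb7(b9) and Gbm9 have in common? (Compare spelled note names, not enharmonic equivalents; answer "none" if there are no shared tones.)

Fb7(b9) = Fb, Ab, Cb, Ebb, Gbb.
Gbm9 = Gb, Bbb, Db, Fb, Ab.
Shared: Fb, Ab.

Fb – Ab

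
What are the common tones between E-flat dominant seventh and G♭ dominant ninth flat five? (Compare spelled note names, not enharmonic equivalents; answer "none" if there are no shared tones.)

E-flat dominant seventh: Eb G Bb Db
G♭ dominant ninth flat five: Gb Bb Dbb Fb Ab
Common to both → Bb.

Bb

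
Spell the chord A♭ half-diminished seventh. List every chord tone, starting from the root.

Ab – Cb – Ebb – Gb

A♭ half-diminished seventh: half-diminished seventh on Ab.
Root: Ab
Minor 3rd (3rd): Cb
Diminished 5th (5th): Ebb
Minor 7th (7th): Gb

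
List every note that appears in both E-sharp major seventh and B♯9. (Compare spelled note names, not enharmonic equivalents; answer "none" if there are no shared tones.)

E-sharp major seventh = E#, G##, B#, D##.
B♯9 = B#, D##, F##, A#, C##.
Shared: B#, D##.

B# D##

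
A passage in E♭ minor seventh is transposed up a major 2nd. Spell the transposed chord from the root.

F A-flat C E-flat

E-flat up a major 2nd → F. New chord: F minor seventh.
root → F
3rd (minor 3rd) → A-flat
5th (perfect 5th) → C
7th (minor 7th) → E-flat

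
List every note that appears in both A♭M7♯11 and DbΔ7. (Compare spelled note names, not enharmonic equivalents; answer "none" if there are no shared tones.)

A♭M7♯11 = Ab, C, Eb, G, D.
DbΔ7 = Db, F, Ab, C.
Shared: Ab, C.

Ab  C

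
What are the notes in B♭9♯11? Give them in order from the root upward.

Bb, D, F, Ab, C, E

B♭9♯11 is a dominant ninth sharp eleven built on Bb.
- root: Bb
- major 3rd: D
- perfect 5th: F
- minor 7th: Ab
- major 9th: C
- augmented 11th: E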